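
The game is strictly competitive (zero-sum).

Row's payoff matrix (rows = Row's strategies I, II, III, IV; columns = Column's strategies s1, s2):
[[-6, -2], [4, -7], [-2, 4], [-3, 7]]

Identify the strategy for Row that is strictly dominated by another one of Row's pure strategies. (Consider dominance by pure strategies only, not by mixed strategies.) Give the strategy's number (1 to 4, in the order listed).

Compare I with III: -2 > -6, 4 > -2.
So III strictly dominates I for Row; I is strictly dominated.

1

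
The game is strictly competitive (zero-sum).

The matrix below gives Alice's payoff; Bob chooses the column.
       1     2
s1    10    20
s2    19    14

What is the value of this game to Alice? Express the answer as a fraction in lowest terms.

16

Row minima are 10 and 14, so Alice's maximin is 14; column maxima are 19 and 20, so Bob's minimax is 19. These differ, so the equilibrium is in mixed strategies.
Let Alice play s1 with probability p. Bob is indifferent when 10p + 19(1−p) = 20p + 14(1−p), giving p = 1/3.
Let Bob play 1 with probability q. Alice is indifferent when 10q + 20(1−q) = 19q + 14(1−q), giving q = 2/5.
The value is 10·(2/5) + (20)·(3/5) = 16.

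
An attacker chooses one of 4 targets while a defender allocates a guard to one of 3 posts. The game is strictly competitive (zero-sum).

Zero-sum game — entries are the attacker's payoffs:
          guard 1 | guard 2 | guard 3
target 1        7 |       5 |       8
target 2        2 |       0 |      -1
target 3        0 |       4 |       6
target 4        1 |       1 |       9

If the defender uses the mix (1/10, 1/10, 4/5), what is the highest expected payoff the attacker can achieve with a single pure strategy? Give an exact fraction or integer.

38/5

target 1: (7)·(1/10) + (5)·(1/10) + (8)·(4/5) = 38/5.
target 2: (2)·(1/10) + (0)·(1/10) + (-1)·(4/5) = -3/5.
target 3: (0)·(1/10) + (4)·(1/10) + (6)·(4/5) = 26/5.
target 4: (1)·(1/10) + (1)·(1/10) + (9)·(4/5) = 37/5.
The best pure response is target 1 with expected payoff 38/5.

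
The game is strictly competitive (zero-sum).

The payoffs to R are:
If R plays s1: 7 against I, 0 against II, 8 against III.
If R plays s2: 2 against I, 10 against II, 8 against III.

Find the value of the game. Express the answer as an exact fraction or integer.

Column III is strictly dominated by I for C (it gives R more in every row).
The remaining 2×2 game on (s1, s2) × (I, II) has no saddle point. Let R play s1 with probability p; indifference gives 7p + 2(1−p) = 10(1−p), so p = 8/15.
Similarly C's optimal q on I is 2/3, and the value is 7·(2/3) + (0)·(1/3) = 14/3.

14/3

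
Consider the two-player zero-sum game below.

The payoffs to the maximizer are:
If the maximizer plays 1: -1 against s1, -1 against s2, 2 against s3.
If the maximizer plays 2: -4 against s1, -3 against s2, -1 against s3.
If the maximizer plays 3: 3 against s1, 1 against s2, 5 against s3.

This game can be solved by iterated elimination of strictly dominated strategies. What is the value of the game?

Row 2 is strictly dominated by row 1 (-1>-4, -1>-3, 2>-1); eliminate 2.
Row 1 is strictly dominated by row 3 (3>-1, 1>-1, 5>2); eliminate 1.
Column s1 is strictly dominated by s2 for the minimizer (1<3); eliminate s1.
Column s3 is strictly dominated by s2 for the minimizer (1<5); eliminate s3.
Only (3, s2) remains, with payoff 1.

1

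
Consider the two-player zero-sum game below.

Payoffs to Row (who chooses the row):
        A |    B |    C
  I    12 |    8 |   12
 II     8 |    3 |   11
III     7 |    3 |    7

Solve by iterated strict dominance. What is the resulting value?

Row III is strictly dominated by row I (12>7, 8>3, 12>7); eliminate III.
Row II is strictly dominated by row I (12>8, 8>3, 12>11); eliminate II.
Column A is strictly dominated by B for Column (8<12); eliminate A.
Column C is strictly dominated by B for Column (8<12); eliminate C.
Only (I, B) remains, with payoff 8.

8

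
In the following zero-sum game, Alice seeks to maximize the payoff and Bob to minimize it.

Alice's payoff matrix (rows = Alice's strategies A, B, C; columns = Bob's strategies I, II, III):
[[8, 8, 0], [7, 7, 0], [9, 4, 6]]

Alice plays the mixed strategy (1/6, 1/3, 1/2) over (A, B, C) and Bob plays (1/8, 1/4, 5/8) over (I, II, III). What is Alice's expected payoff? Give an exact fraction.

Against (1/8, 1/4, 5/8), each row's expected payoff is A: 3; B: 21/8; C: 47/8.
Taking the (1/6, 1/3, 1/2)-weighted average: (1/6)·(3) + (1/3)·(21/8) + (1/2)·(47/8) = 69/16.

69/16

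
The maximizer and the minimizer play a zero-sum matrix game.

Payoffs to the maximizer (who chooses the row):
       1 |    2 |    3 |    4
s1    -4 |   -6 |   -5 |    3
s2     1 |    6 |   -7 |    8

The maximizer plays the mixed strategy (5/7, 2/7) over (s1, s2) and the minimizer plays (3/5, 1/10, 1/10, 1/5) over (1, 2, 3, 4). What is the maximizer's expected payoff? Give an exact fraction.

-103/70

Against (3/5, 1/10, 1/10, 1/5), each row's expected payoff is s1: -29/10; s2: 21/10.
Taking the (5/7, 2/7)-weighted average: (5/7)·(-29/10) + (2/7)·(21/10) = -103/70.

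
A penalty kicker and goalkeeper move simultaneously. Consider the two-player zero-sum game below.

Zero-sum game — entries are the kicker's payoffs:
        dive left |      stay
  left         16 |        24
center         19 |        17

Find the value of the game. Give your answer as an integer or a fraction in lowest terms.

Row minima are 16 and 17, so the kicker's maximin is 17; column maxima are 19 and 24, so the goalkeeper's minimax is 19. These differ, so the equilibrium is in mixed strategies.
Let the kicker play left with probability p. The goalkeeper is indifferent when 16p + 19(1−p) = 24p + 17(1−p), giving p = 1/5.
Let the goalkeeper play dive left with probability q. The kicker is indifferent when 16q + 24(1−q) = 19q + 17(1−q), giving q = 7/10.
The value is 16·(7/10) + (24)·(3/10) = 92/5.

92/5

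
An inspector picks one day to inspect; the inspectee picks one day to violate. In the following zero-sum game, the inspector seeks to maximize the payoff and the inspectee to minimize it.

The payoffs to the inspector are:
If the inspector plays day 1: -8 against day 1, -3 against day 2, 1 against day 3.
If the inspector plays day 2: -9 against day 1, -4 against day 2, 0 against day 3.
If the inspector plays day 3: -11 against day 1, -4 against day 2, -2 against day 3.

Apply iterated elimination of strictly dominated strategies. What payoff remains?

-8

Row day 2 is strictly dominated by row day 1 (-8>-9, -3>-4, 1>0); eliminate day 2.
Row day 3 is strictly dominated by row day 1 (-8>-11, -3>-4, 1>-2); eliminate day 3.
Column day 2 is strictly dominated by day 1 for the inspectee (-8<-3); eliminate day 2.
Column day 3 is strictly dominated by day 1 for the inspectee (-8<1); eliminate day 3.
Only (day 1, day 1) remains, with payoff -8.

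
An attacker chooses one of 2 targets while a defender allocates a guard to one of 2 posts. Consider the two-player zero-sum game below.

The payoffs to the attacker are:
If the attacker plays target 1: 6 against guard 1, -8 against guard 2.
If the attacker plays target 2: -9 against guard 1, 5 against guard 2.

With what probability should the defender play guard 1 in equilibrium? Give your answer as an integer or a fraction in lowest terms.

Row minima are -8 and -9, so the attacker's maximin is -8; column maxima are 6 and 5, so the defender's minimax is 5. These differ, so the equilibrium is in mixed strategies.
Let the defender play guard 1 with probability q. The attacker is indifferent when 6q − 8(1−q) = −9q + 5(1−q), giving q = 13/28.

13/28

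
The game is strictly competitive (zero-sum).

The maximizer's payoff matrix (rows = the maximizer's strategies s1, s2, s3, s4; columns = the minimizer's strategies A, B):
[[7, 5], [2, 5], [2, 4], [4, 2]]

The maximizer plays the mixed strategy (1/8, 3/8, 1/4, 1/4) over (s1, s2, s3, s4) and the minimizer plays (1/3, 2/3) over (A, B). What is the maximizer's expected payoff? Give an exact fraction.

89/24

Against (1/3, 2/3), each row's expected payoff is s1: 17/3; s2: 4; s3: 10/3; s4: 8/3.
Taking the (1/8, 3/8, 1/4, 1/4)-weighted average: (1/8)·(17/3) + (3/8)·(4) + (1/4)·(10/3) + (1/4)·(8/3) = 89/24.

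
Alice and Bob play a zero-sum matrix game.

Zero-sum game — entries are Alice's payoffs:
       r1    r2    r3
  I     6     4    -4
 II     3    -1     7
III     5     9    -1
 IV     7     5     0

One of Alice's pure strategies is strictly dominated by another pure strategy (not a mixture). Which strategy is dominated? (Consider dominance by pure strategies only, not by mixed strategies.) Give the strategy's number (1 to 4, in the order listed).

1

Compare I with IV: 7 > 6, 5 > 4, 0 > -4.
So IV strictly dominates I for Alice; I is strictly dominated.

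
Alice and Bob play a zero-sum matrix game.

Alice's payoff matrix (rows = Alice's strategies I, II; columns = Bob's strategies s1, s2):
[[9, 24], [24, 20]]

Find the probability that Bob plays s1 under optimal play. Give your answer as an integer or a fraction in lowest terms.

Row minima are 9 and 20, so Alice's maximin is 20; column maxima are 24 and 24, so Bob's minimax is 24. These differ, so the equilibrium is in mixed strategies.
Let Bob play s1 with probability q. Alice is indifferent when 9q + 24(1−q) = 24q + 20(1−q), giving q = 4/19.

4/19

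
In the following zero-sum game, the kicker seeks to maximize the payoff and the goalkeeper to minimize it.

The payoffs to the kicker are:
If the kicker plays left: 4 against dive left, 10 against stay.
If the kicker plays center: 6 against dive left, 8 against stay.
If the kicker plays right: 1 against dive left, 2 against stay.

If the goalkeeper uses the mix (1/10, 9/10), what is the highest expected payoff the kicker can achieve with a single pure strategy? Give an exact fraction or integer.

47/5

left: (4)·(1/10) + (10)·(9/10) = 47/5.
center: (6)·(1/10) + (8)·(9/10) = 39/5.
right: (1)·(1/10) + (2)·(9/10) = 19/10.
The best pure response is left with expected payoff 47/5.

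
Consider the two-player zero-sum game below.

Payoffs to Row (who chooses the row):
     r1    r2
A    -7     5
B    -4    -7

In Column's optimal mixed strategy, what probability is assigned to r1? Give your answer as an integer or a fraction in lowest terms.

4/5

Row minima are -7 and -7, so Row's maximin is -7; column maxima are -4 and 5, so Column's minimax is -4. These differ, so the equilibrium is in mixed strategies.
Let Column play r1 with probability q. Row is indifferent when −7q + 5(1−q) = −4q − 7(1−q), giving q = 4/5.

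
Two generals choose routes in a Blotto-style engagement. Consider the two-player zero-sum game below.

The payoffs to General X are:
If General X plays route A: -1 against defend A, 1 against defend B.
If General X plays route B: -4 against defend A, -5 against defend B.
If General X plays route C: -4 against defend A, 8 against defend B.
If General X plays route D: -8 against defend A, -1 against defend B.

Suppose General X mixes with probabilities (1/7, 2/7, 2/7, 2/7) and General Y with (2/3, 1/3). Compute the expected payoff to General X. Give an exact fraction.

Against (2/3, 1/3), each row's expected payoff is route A: -1/3; route B: -13/3; route C: 0; route D: -17/3.
Taking the (1/7, 2/7, 2/7, 2/7)-weighted average: (1/7)·(-1/3) + (2/7)·(-13/3) + (2/7)·(0) + (2/7)·(-17/3) = -61/21.

-61/21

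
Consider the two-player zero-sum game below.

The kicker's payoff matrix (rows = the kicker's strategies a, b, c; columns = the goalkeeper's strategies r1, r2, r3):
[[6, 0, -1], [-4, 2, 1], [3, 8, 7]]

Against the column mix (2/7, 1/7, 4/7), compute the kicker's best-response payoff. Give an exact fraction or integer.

6

a: (6)·(2/7) + (0)·(1/7) + (-1)·(4/7) = 8/7.
b: (-4)·(2/7) + (2)·(1/7) + (1)·(4/7) = -2/7.
c: (3)·(2/7) + (8)·(1/7) + (7)·(4/7) = 6.
The best pure response is c with expected payoff 6.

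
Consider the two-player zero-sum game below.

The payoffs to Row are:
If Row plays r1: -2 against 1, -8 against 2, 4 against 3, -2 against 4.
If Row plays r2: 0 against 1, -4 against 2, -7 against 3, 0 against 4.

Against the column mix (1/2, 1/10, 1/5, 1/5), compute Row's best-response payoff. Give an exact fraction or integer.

-7/5

r1: (-2)·(1/2) + (-8)·(1/10) + (4)·(1/5) + (-2)·(1/5) = -7/5.
r2: (0)·(1/2) + (-4)·(1/10) + (-7)·(1/5) + (0)·(1/5) = -9/5.
The best pure response is r1 with expected payoff -7/5.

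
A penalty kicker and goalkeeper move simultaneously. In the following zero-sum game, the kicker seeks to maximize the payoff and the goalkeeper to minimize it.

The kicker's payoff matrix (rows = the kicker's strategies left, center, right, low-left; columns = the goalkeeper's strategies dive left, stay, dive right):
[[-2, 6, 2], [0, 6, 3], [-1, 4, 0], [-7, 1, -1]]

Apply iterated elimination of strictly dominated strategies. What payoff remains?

0

Column dive right is strictly dominated by dive left for the goalkeeper (-2<2, 0<3, -1<0, -7<-1); eliminate dive right.
Column stay is strictly dominated by dive left for the goalkeeper (-2<6, 0<6, -1<4, -7<1); eliminate stay.
Row left is strictly dominated by row center (0>-2); eliminate left.
Row low-left is strictly dominated by row center (0>-7); eliminate low-left.
Row right is strictly dominated by row center (0>-1); eliminate right.
Only (center, dive left) remains, with payoff 0.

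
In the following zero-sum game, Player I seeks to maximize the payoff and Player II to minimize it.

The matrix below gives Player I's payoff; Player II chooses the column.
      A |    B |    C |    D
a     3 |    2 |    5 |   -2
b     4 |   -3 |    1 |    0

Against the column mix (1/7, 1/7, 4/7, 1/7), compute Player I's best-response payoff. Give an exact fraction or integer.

23/7

a: (3)·(1/7) + (2)·(1/7) + (5)·(4/7) + (-2)·(1/7) = 23/7.
b: (4)·(1/7) + (-3)·(1/7) + (1)·(4/7) + (0)·(1/7) = 5/7.
The best pure response is a with expected payoff 23/7.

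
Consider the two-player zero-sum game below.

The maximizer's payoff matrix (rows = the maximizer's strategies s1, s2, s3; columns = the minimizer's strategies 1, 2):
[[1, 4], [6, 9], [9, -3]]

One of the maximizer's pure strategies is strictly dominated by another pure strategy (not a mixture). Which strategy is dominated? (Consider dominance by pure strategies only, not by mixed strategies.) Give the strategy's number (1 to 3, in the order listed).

1

Compare s1 with s2: 6 > 1, 9 > 4.
So s2 strictly dominates s1 for the maximizer; s1 is strictly dominated.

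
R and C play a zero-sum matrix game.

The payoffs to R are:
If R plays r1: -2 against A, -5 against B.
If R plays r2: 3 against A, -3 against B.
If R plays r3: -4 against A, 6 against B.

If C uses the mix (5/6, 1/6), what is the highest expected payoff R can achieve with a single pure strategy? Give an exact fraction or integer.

2

r1: (-2)·(5/6) + (-5)·(1/6) = -5/2.
r2: (3)·(5/6) + (-3)·(1/6) = 2.
r3: (-4)·(5/6) + (6)·(1/6) = -7/3.
The best pure response is r2 with expected payoff 2.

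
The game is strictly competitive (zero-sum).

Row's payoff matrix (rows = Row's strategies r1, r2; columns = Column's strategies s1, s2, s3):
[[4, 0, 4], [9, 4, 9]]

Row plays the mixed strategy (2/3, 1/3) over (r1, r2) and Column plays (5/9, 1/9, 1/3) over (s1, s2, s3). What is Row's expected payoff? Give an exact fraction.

Against (5/9, 1/9, 1/3), each row's expected payoff is r1: 32/9; r2: 76/9.
Taking the (2/3, 1/3)-weighted average: (2/3)·(32/9) + (1/3)·(76/9) = 140/27.

140/27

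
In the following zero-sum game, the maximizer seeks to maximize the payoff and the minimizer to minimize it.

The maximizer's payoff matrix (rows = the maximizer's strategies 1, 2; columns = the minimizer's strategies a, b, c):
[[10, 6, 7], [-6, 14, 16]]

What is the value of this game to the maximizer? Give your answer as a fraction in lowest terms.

Column c is strictly dominated by b for the minimizer (it gives the maximizer more in every row).
The remaining 2×2 game on (1, 2) × (a, b) has no saddle point. Let the maximizer play 1 with probability p; indifference gives 10p − 6(1−p) = 6p + 14(1−p), so p = 5/6.
Similarly the minimizer's optimal q on a is 1/3, and the value is 10·(1/3) + (6)·(2/3) = 22/3.

22/3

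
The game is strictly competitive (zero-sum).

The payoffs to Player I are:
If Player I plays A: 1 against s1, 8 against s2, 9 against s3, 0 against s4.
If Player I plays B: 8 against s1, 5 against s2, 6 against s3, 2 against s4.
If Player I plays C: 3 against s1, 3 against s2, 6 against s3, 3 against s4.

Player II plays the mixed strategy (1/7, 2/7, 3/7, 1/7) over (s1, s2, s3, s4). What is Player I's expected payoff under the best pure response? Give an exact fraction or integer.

A: (1)·(1/7) + (8)·(2/7) + (9)·(3/7) + (0)·(1/7) = 44/7.
B: (8)·(1/7) + (5)·(2/7) + (6)·(3/7) + (2)·(1/7) = 38/7.
C: (3)·(1/7) + (3)·(2/7) + (6)·(3/7) + (3)·(1/7) = 30/7.
The best pure response is A with expected payoff 44/7.

44/7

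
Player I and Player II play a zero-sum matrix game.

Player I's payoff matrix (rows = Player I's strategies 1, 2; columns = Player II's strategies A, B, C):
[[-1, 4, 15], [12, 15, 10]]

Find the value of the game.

95/9

Column B is strictly dominated by A for Player II (it gives Player I more in every row).
The remaining 2×2 game on (1, 2) × (A, C) has no saddle point. Let Player I play 1 with probability p; indifference gives −p + 12(1−p) = 15p + 10(1−p), so p = 1/9.
Similarly Player II's optimal q on A is 5/18, and the value is -1·(5/18) + (15)·(13/18) = 95/9.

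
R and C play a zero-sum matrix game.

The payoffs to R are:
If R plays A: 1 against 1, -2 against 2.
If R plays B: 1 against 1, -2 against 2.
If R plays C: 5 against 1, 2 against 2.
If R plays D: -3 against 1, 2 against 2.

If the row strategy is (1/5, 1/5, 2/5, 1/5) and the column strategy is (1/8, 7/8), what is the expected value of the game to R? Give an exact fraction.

Against (1/8, 7/8), each row's expected payoff is A: -13/8; B: -13/8; C: 19/8; D: 11/8.
Taking the (1/5, 1/5, 2/5, 1/5)-weighted average: (1/5)·(-13/8) + (1/5)·(-13/8) + (2/5)·(19/8) + (1/5)·(11/8) = 23/40.

23/40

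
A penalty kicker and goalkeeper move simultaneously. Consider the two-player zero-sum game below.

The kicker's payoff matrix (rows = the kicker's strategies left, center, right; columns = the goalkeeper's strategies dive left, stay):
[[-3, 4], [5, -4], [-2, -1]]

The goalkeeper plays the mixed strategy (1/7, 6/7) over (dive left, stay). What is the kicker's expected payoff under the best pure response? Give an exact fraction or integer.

left: (-3)·(1/7) + (4)·(6/7) = 3.
center: (5)·(1/7) + (-4)·(6/7) = -19/7.
right: (-2)·(1/7) + (-1)·(6/7) = -8/7.
The best pure response is left with expected payoff 3.

3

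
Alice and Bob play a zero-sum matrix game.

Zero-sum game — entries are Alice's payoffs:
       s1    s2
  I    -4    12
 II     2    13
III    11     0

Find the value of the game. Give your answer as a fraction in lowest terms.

13/2

Row I is strictly dominated by row II, so Alice never plays it.
The remaining 2×2 game on (II, III) × (s1, s2) has no saddle point. Let Alice play II with probability p; indifference gives 2p + 11(1−p) = 13p, so p = 1/2.
Similarly Bob's optimal q on s1 is 13/22, and the value is 2·(13/22) + (13)·(9/22) = 13/2.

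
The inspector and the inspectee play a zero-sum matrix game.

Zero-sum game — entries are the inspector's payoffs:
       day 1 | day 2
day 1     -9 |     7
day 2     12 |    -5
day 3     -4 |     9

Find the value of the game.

Row day 1 is strictly dominated by row day 3, so the inspector never plays it.
The remaining 2×2 game on (day 2, day 3) × (day 1, day 2) has no saddle point. Let the inspector play day 2 with probability p; indifference gives 12p − 4(1−p) = −5p + 9(1−p), so p = 13/30.
Similarly the inspectee's optimal q on day 1 is 7/15, and the value is 12·(7/15) + (-5)·(8/15) = 44/15.

44/15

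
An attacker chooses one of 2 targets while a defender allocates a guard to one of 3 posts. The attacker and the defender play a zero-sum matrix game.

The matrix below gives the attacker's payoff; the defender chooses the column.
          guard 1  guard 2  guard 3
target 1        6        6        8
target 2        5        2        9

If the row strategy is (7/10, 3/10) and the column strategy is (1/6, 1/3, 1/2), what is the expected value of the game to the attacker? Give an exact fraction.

67/10

Against (1/6, 1/3, 1/2), each row's expected payoff is target 1: 7; target 2: 6.
Taking the (7/10, 3/10)-weighted average: (7/10)·(7) + (3/10)·(6) = 67/10.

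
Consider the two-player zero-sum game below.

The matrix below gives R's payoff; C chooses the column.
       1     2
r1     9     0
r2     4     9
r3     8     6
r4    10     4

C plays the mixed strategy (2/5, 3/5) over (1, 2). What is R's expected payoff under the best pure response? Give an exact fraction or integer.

r1: (9)·(2/5) + (0)·(3/5) = 18/5.
r2: (4)·(2/5) + (9)·(3/5) = 7.
r3: (8)·(2/5) + (6)·(3/5) = 34/5.
r4: (10)·(2/5) + (4)·(3/5) = 32/5.
The best pure response is r2 with expected payoff 7.

7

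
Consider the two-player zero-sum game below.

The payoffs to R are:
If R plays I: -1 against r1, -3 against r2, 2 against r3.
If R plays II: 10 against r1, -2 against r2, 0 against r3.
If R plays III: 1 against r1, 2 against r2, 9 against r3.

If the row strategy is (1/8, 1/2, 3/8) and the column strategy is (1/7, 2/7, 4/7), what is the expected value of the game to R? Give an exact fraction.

Against (1/7, 2/7, 4/7), each row's expected payoff is I: 1/7; II: 6/7; III: 41/7.
Taking the (1/8, 1/2, 3/8)-weighted average: (1/8)·(1/7) + (1/2)·(6/7) + (3/8)·(41/7) = 37/14.

37/14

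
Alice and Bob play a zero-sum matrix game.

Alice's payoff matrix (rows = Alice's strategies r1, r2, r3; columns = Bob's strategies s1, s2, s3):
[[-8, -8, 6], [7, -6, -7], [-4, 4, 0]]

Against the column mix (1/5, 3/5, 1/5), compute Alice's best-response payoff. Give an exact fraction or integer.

8/5

r1: (-8)·(1/5) + (-8)·(3/5) + (6)·(1/5) = -26/5.
r2: (7)·(1/5) + (-6)·(3/5) + (-7)·(1/5) = -18/5.
r3: (-4)·(1/5) + (4)·(3/5) + (0)·(1/5) = 8/5.
The best pure response is r3 with expected payoff 8/5.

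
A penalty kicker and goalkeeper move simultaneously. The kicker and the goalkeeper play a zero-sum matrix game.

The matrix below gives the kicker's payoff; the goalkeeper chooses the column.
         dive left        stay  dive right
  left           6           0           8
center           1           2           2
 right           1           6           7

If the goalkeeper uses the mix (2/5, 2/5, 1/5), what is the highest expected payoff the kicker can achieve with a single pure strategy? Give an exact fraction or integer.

21/5

left: (6)·(2/5) + (0)·(2/5) + (8)·(1/5) = 4.
center: (1)·(2/5) + (2)·(2/5) + (2)·(1/5) = 8/5.
right: (1)·(2/5) + (6)·(2/5) + (7)·(1/5) = 21/5.
The best pure response is right with expected payoff 21/5.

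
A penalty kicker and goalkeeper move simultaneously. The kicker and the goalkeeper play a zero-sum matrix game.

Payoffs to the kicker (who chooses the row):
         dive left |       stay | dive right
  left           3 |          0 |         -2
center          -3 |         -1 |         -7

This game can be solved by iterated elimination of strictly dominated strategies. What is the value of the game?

-2

Column dive left is strictly dominated by dive right for the goalkeeper (-2<3, -7<-3); eliminate dive left.
Column stay is strictly dominated by dive right for the goalkeeper (-2<0, -7<-1); eliminate stay.
Row center is strictly dominated by row left (-2>-7); eliminate center.
Only (left, dive right) remains, with payoff -2.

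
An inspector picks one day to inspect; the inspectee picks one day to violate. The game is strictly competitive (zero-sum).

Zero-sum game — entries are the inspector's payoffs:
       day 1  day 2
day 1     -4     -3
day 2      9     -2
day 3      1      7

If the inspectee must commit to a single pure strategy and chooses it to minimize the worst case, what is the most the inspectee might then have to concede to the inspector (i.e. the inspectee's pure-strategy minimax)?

The worst case (largest entry) in each column is day 1: 9, day 2: 7.
The best (smallest) of these is 7.

7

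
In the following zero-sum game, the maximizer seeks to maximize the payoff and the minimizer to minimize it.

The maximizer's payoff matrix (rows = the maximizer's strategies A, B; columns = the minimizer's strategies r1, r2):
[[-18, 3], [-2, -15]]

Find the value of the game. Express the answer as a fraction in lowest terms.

Row minima are -18 and -15, so the maximizer's maximin is -15; column maxima are -2 and 3, so the minimizer's minimax is -2. These differ, so the equilibrium is in mixed strategies.
Let the maximizer play A with probability p. The minimizer is indifferent when −18p − 2(1−p) = 3p − 15(1−p), giving p = 13/34.
Let the minimizer play r1 with probability q. The maximizer is indifferent when −18q + 3(1−q) = −2q − 15(1−q), giving q = 9/17.
The value is -18·(9/17) + (3)·(8/17) = -138/17.

-138/17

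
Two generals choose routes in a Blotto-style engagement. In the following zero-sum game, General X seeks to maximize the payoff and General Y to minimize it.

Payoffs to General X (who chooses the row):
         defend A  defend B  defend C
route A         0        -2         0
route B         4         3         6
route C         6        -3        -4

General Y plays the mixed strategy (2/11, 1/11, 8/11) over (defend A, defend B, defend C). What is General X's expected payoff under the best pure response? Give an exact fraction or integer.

route A: (0)·(2/11) + (-2)·(1/11) + (0)·(8/11) = -2/11.
route B: (4)·(2/11) + (3)·(1/11) + (6)·(8/11) = 59/11.
route C: (6)·(2/11) + (-3)·(1/11) + (-4)·(8/11) = -23/11.
The best pure response is route B with expected payoff 59/11.

59/11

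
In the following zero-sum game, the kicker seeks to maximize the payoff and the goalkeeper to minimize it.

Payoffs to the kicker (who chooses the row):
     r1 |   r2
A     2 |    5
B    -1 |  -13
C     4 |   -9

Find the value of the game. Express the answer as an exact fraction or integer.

19/8

Row B is strictly dominated by row C, so the kicker never plays it.
The remaining 2×2 game on (A, C) × (r1, r2) has no saddle point. Let the kicker play A with probability p; indifference gives 2p + 4(1−p) = 5p − 9(1−p), so p = 13/16.
Similarly the goalkeeper's optimal q on r1 is 7/8, and the value is 2·(7/8) + (5)·(1/8) = 19/8.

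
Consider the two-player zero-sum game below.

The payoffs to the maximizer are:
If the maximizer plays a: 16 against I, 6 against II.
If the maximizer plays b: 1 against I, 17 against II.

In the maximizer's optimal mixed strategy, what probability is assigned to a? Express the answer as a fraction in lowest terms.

8/13

Row minima are 6 and 1, so the maximizer's maximin is 6; column maxima are 16 and 17, so the minimizer's minimax is 16. These differ, so the equilibrium is in mixed strategies.
Let the maximizer play a with probability p. The minimizer is indifferent when 16p + (1−p) = 6p + 17(1−p), giving p = 8/13.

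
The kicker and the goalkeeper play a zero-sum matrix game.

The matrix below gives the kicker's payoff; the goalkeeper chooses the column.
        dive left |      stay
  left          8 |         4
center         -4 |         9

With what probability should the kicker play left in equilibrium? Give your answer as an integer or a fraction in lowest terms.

Row minima are 4 and -4, so the kicker's maximin is 4; column maxima are 8 and 9, so the goalkeeper's minimax is 8. These differ, so the equilibrium is in mixed strategies.
Let the kicker play left with probability p. The goalkeeper is indifferent when 8p − 4(1−p) = 4p + 9(1−p), giving p = 13/17.

13/17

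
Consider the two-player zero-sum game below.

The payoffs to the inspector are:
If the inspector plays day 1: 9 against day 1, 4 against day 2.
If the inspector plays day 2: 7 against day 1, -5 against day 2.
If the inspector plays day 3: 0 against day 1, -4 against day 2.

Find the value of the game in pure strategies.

Row minima: 4, -5, -4 → the inspector's maximin is 4.
Column maxima: 9, 4 → the inspectee's minimax is 4.
They coincide at (day 1, day 2), so the value is 4.

4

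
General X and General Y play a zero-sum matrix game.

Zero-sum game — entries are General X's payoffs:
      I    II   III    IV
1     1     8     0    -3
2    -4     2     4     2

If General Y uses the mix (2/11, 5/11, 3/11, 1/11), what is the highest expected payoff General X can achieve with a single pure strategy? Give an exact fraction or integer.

39/11

1: (1)·(2/11) + (8)·(5/11) + (0)·(3/11) + (-3)·(1/11) = 39/11.
2: (-4)·(2/11) + (2)·(5/11) + (4)·(3/11) + (2)·(1/11) = 16/11.
The best pure response is 1 with expected payoff 39/11.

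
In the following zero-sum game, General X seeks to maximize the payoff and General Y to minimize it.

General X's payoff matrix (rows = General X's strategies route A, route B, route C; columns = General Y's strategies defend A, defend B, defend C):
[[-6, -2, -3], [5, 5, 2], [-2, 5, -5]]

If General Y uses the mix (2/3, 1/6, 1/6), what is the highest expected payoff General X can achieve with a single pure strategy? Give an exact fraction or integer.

route A: (-6)·(2/3) + (-2)·(1/6) + (-3)·(1/6) = -29/6.
route B: (5)·(2/3) + (5)·(1/6) + (2)·(1/6) = 9/2.
route C: (-2)·(2/3) + (5)·(1/6) + (-5)·(1/6) = -4/3.
The best pure response is route B with expected payoff 9/2.

9/2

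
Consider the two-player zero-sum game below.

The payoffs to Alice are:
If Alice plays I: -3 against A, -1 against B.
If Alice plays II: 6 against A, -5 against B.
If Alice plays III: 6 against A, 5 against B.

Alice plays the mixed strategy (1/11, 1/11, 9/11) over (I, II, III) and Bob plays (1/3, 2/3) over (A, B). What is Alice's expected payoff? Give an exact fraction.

Against (1/3, 2/3), each row's expected payoff is I: -5/3; II: -4/3; III: 16/3.
Taking the (1/11, 1/11, 9/11)-weighted average: (1/11)·(-5/3) + (1/11)·(-4/3) + (9/11)·(16/3) = 45/11.

45/11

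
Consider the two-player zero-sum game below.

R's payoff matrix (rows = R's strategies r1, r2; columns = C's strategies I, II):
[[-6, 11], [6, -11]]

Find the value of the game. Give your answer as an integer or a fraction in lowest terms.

Row minima are -6 and -11, so R's maximin is -6; column maxima are 6 and 11, so C's minimax is 6. These differ, so the equilibrium is in mixed strategies.
Let R play r1 with probability p. C is indifferent when −6p + 6(1−p) = 11p − 11(1−p), giving p = 1/2.
Let C play I with probability q. R is indifferent when −6q + 11(1−q) = 6q − 11(1−q), giving q = 11/17.
The value is -6·(11/17) + (11)·(6/17) = 0.

0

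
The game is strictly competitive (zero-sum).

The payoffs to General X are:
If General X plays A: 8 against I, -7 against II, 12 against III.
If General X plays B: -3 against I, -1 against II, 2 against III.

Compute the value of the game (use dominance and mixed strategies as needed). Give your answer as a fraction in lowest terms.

Column III is strictly dominated by I for General Y (it gives General X more in every row).
The remaining 2×2 game on (A, B) × (I, II) has no saddle point. Let General X play A with probability p; indifference gives 8p − 3(1−p) = −7p − (1−p), so p = 2/17.
Similarly General Y's optimal q on I is 6/17, and the value is 8·(6/17) + (-7)·(11/17) = -29/17.

-29/17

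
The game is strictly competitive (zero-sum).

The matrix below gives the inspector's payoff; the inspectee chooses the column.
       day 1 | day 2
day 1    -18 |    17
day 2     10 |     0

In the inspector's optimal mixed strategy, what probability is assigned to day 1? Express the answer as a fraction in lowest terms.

2/9

Row minima are -18 and 0, so the inspector's maximin is 0; column maxima are 10 and 17, so the inspectee's minimax is 10. These differ, so the equilibrium is in mixed strategies.
Let the inspector play day 1 with probability p. The inspectee is indifferent when −18p + 10(1−p) = 17p, giving p = 2/9.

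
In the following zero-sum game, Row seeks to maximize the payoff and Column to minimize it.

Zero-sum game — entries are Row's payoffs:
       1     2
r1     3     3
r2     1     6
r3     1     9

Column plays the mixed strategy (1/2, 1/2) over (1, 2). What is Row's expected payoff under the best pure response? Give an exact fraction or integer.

5

r1: (3)·(1/2) + (3)·(1/2) = 3.
r2: (1)·(1/2) + (6)·(1/2) = 7/2.
r3: (1)·(1/2) + (9)·(1/2) = 5.
The best pure response is r3 with expected payoff 5.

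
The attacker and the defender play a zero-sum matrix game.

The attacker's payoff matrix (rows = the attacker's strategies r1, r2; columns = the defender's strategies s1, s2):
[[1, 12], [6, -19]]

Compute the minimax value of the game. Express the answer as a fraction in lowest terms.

91/36

Row minima are 1 and -19, so the attacker's maximin is 1; column maxima are 6 and 12, so the defender's minimax is 6. These differ, so the equilibrium is in mixed strategies.
Let the attacker play r1 with probability p. The defender is indifferent when p + 6(1−p) = 12p − 19(1−p), giving p = 25/36.
Let the defender play s1 with probability q. The attacker is indifferent when q + 12(1−q) = 6q − 19(1−q), giving q = 31/36.
The value is 1·(31/36) + (12)·(5/36) = 91/36.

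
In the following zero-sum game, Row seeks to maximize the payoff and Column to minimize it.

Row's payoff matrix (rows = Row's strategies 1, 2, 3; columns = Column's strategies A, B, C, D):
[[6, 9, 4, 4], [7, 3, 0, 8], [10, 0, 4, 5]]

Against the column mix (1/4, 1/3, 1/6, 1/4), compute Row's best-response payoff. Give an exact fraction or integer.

1: (6)·(1/4) + (9)·(1/3) + (4)·(1/6) + (4)·(1/4) = 37/6.
2: (7)·(1/4) + (3)·(1/3) + (0)·(1/6) + (8)·(1/4) = 19/4.
3: (10)·(1/4) + (0)·(1/3) + (4)·(1/6) + (5)·(1/4) = 53/12.
The best pure response is 1 with expected payoff 37/6.

37/6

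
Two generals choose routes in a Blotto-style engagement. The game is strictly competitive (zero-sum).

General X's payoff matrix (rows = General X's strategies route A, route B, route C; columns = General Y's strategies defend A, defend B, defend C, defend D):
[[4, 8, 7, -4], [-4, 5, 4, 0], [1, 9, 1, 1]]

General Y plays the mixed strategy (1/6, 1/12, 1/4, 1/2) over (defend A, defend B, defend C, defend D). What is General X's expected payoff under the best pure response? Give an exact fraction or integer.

5/3

route A: (4)·(1/6) + (8)·(1/12) + (7)·(1/4) + (-4)·(1/2) = 13/12.
route B: (-4)·(1/6) + (5)·(1/12) + (4)·(1/4) + (0)·(1/2) = 3/4.
route C: (1)·(1/6) + (9)·(1/12) + (1)·(1/4) + (1)·(1/2) = 5/3.
The best pure response is route C with expected payoff 5/3.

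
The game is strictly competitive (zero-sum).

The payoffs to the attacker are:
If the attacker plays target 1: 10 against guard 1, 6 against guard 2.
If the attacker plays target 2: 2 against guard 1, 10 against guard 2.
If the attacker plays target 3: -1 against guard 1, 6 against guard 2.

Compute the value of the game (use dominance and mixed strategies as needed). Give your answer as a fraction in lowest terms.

Row target 3 is strictly dominated by row target 2, so the attacker never plays it.
The remaining 2×2 game on (target 1, target 2) × (guard 1, guard 2) has no saddle point. Let the attacker play target 1 with probability p; indifference gives 10p + 2(1−p) = 6p + 10(1−p), so p = 2/3.
Similarly the defender's optimal q on guard 1 is 1/3, and the value is 10·(1/3) + (6)·(2/3) = 22/3.

22/3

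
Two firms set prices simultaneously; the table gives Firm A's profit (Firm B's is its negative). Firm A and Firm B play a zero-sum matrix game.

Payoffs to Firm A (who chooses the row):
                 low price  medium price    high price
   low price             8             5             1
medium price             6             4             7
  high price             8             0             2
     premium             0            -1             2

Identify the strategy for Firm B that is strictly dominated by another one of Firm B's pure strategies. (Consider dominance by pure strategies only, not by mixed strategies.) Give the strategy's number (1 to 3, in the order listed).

Firm B prefers columns that give Firm A less. Compare low price with medium price: 5 < 8, 4 < 6, 0 < 8, -1 < 0.
So medium price strictly dominates low price for Firm B; low price is strictly dominated.

1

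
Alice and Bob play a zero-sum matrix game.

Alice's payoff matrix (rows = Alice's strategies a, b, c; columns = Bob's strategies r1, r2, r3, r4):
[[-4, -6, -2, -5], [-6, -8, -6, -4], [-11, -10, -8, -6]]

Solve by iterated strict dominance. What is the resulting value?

-6

Row c is strictly dominated by row a (-4>-11, -6>-10, -2>-8, -5>-6); eliminate c.
Column r3 is strictly dominated by r2 for Bob (-6<-2, -8<-6); eliminate r3.
Column r4 is strictly dominated by r2 for Bob (-6<-5, -8<-4); eliminate r4.
Column r1 is strictly dominated by r2 for Bob (-6<-4, -8<-6); eliminate r1.
Row b is strictly dominated by row a (-6>-8); eliminate b.
Only (a, r2) remains, with payoff -6.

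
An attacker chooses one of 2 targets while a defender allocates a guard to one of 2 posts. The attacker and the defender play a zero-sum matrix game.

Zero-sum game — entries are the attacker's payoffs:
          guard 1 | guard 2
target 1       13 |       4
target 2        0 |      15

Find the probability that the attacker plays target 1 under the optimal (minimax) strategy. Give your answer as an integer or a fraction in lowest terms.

5/8

Row minima are 4 and 0, so the attacker's maximin is 4; column maxima are 13 and 15, so the defender's minimax is 13. These differ, so the equilibrium is in mixed strategies.
Let the attacker play target 1 with probability p. The defender is indifferent when 13p = 4p + 15(1−p), giving p = 5/8.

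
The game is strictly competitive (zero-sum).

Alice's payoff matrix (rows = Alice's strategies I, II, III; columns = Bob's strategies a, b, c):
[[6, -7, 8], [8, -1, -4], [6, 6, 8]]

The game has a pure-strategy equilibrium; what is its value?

6

Row minima: -7, -4, 6 → Alice's maximin is 6.
Column maxima: 8, 6, 8 → Bob's minimax is 6.
They coincide at (III, b), so the value is 6.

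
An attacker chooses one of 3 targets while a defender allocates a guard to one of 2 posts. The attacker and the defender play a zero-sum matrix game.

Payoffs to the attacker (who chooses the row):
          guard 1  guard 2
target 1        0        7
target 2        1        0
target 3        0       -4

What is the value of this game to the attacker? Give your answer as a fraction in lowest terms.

7/8

Row target 3 is strictly dominated by row target 2, so the attacker never plays it.
The remaining 2×2 game on (target 1, target 2) × (guard 1, guard 2) has no saddle point. Let the attacker play target 1 with probability p; indifference gives (1−p) = 7p, so p = 1/8.
Similarly the defender's optimal q on guard 1 is 7/8, and the value is 0·(7/8) + (7)·(1/8) = 7/8.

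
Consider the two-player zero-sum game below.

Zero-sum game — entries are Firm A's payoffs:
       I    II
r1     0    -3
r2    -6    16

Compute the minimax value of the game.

Row minima are -3 and -6, so Firm A's maximin is -3; column maxima are 0 and 16, so Firm B's minimax is 0. These differ, so the equilibrium is in mixed strategies.
Let Firm A play r1 with probability p. Firm B is indifferent when −6(1−p) = −3p + 16(1−p), giving p = 22/25.
Let Firm B play I with probability q. Firm A is indifferent when −3(1−q) = −6q + 16(1−q), giving q = 19/25.
The value is 0·(19/25) + (-3)·(6/25) = -18/25.

-18/25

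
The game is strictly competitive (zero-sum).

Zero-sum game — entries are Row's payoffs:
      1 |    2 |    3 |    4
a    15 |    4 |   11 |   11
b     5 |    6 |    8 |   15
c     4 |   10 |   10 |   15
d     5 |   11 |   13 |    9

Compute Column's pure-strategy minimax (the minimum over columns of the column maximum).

11

The worst case (largest entry) in each column is 1: 15, 2: 11, 3: 13, 4: 15.
The best (smallest) of these is 11.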